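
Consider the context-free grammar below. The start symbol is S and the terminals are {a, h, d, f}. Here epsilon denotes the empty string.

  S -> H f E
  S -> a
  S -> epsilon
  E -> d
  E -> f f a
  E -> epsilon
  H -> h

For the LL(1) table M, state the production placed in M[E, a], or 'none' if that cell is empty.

none

FIRST(E): from E->d we get {d}; from E->f f a we get {f}; from E->epsilon we get {epsilon}. So FIRST(E) = {epsilon, d, f}.
FIRST(H): from H->h we get {h}. So FIRST(H) = {h}.
FIRST(S): from S->H f E we get {h}; from S->a we get {a}; from S->epsilon we get {epsilon}. So FIRST(S) = {epsilon, a, h}.
FOLLOW(S) includes $ since S is the start symbol.
FOLLOW(S): S appears on no right-hand side. Thus FOLLOW(S) = {$}.
FOLLOW(E): in S->H f E, the suffix after E is empty, so FOLLOW(E) ⊇ FOLLOW(S) = {$}. Thus FOLLOW(E) = {$}.
For E -> d: FIRST(d) = {d}, so it goes in M[E, t] for t ∈ {d}.
For E -> f f a: FIRST(f f a) = {f}, so it goes in M[E, t] for t ∈ {f}.
For E -> epsilon: FIRST(epsilon) = {epsilon}, so it goes in M[E, t] for t ∈ {}; since epsilon ∈ FIRST, also for every t ∈ FOLLOW(E) = {$}.
None of these place a production in M[E, a].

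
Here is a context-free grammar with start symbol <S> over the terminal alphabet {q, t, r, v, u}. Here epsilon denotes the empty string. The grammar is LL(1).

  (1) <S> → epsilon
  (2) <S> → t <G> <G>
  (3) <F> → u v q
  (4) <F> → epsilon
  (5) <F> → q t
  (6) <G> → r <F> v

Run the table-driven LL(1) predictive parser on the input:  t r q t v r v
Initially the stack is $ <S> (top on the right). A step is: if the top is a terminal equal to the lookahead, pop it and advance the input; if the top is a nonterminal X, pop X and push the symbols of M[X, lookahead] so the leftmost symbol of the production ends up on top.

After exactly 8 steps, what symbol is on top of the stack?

<G>

step 1: stack=$ <S>  input=t r q t v r v $  — expand <S> → t <G> <G>
step 2: stack=$ <G> <G> t  input=t r q t v r v $  — match t
step 3: stack=$ <G> <G>  input=r q t v r v $  — expand <G> → r <F> v
step 4: stack=$ <G> v <F> r  input=r q t v r v $  — match r
step 5: stack=$ <G> v <F>  input=q t v r v $  — expand <F> → q t
step 6: stack=$ <G> v t q  input=q t v r v $  — match q
step 7: stack=$ <G> v t  input=t v r v $  — match t
step 8: stack=$ <G> v  input=v r v $  — match v
Stack after step 8: $ <G> (top = <G>).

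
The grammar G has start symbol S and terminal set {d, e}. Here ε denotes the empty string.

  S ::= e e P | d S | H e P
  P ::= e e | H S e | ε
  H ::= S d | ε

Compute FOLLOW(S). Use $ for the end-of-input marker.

FIRST(S) = {d, e}  (via H e P)
FIRST(H) = {ε, d, e}  (via S d)
FIRST(P) = {ε, d, e}  (via H S e)
FOLLOW(S) includes $ since S is the start symbol.
FOLLOW(S): in S::=d S, the suffix after S is empty (adds nothing new); in P::=H S e, S is followed by e with FIRST {e}; in H::=S d, S is followed by d with FIRST {d}. Thus FOLLOW(S) = {$, d, e}.
FOLLOW(P): in S::=e e P, the suffix after P is empty, so FOLLOW(P) ⊇ FOLLOW(S) = {$, d, e}; in S::=H e P, the suffix after P is empty, so FOLLOW(P) ⊇ FOLLOW(S) = {$, d, e}. Thus FOLLOW(P) = {$, d, e}.
FOLLOW(H): in S::=H e P, H is followed by e P with FIRST {e}; in P::=H S e, H is followed by S e with FIRST {d, e}. Thus FOLLOW(H) = {d, e}.

{$, d, e}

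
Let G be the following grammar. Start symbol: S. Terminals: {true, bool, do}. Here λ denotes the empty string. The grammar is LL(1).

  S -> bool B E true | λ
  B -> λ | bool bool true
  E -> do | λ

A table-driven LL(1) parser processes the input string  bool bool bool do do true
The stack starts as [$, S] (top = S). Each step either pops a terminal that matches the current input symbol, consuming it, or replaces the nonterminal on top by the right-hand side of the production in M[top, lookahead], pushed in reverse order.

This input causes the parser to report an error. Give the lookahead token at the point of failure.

     Stack                    Input                        Action
  1  $ S                      bool bool bool do do true $  expand S -> bool B E true
  2  $ true E B bool          bool bool bool do do true $  match bool
  3  $ true E B               bool bool do do true $       expand B -> bool bool true
  4  $ true E true bool bool  bool bool do do true $       match bool
  5  $ true E true bool       bool do do true $            match bool
  6  $ true E true            do do true $                 error: top is terminal true but lookahead is do

do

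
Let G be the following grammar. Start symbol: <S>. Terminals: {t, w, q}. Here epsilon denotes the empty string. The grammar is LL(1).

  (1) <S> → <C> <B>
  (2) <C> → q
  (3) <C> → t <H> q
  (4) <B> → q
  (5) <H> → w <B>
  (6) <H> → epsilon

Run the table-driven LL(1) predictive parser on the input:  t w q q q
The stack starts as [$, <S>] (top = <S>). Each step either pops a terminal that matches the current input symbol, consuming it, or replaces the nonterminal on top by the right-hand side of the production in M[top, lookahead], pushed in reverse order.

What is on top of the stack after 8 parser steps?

<B>

step 1: stack=$ <S>  input=t w q q q $  — expand <S> → <C> <B>
step 2: stack=$ <B> <C>  input=t w q q q $  — expand <C> → t <H> q
step 3: stack=$ <B> q <H> t  input=t w q q q $  — match t
step 4: stack=$ <B> q <H>  input=w q q q $  — expand <H> → w <B>
step 5: stack=$ <B> q <B> w  input=w q q q $  — match w
step 6: stack=$ <B> q <B>  input=q q q $  — expand <B> → q
step 7: stack=$ <B> q q  input=q q q $  — match q
step 8: stack=$ <B> q  input=q q $  — match q
Stack after step 8: $ <B> (top = <B>).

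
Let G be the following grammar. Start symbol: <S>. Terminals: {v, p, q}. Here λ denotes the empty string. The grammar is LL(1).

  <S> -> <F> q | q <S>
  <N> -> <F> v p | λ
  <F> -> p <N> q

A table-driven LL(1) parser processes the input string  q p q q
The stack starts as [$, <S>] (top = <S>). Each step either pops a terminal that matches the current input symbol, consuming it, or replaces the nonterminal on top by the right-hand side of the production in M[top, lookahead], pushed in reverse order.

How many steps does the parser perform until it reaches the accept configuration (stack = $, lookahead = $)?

8

step 1: stack=$ <S>  input=q p q q $  — expand <S> -> q <S>
step 2: stack=$ <S> q  input=q p q q $  — match q
step 3: stack=$ <S>  input=p q q $  — expand <S> -> <F> q
step 4: stack=$ q <F>  input=p q q $  — expand <F> -> p <N> q
step 5: stack=$ q q <N> p  input=p q q $  — match p
step 6: stack=$ q q <N>  input=q q $  — expand <N> -> λ
step 7: stack=$ q q  input=q q $  — match q
step 8: stack=$ q  input=q $  — match q
Accept reached after 8 steps.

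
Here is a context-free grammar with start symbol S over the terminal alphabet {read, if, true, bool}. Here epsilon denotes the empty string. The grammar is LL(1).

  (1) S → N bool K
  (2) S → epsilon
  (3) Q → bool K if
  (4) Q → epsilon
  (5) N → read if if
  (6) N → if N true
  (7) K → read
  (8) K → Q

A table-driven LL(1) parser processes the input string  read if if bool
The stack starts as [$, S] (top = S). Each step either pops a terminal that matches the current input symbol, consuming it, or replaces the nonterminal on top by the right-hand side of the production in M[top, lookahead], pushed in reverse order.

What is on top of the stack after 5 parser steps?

step 1: stack=$ S  input=read if if bool $  — expand S → N bool K
step 2: stack=$ K bool N  input=read if if bool $  — expand N → read if if
step 3: stack=$ K bool if if read  input=read if if bool $  — match read
step 4: stack=$ K bool if if  input=if if bool $  — match if
step 5: stack=$ K bool if  input=if bool $  — match if
Stack after step 5: $ K bool (top = bool).

bool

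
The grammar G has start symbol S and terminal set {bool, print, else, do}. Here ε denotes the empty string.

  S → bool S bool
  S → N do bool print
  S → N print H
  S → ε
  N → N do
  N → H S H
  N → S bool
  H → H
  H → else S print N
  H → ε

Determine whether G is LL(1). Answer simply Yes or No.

FIRST(S) = {ε, bool, do, else, print}
FIRST(N) = {ε, bool, do, else, print}
FIRST(H) = {ε, else}
FOLLOW(S) = {$, bool, do, else, print}
FOLLOW(N) = {$, bool, do, else, print}
FOLLOW(H) = {$, bool, do, else, print}
Cell M[H, $] receives both H → H and H → ε — the grammar is not LL(1).

No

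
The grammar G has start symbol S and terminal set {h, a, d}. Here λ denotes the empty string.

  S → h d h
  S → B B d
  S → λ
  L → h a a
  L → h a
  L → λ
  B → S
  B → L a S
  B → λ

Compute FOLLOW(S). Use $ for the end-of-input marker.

FIRST(L): from L→h a a we get {h}; from L→h a we get {h}; from L→λ we get {λ}. So FIRST(L) = {λ, h}.
FIRST(S): from S→h d h we get {h}; from S→B B d we get {a, d, h}; from S→λ we get {λ}. So FIRST(S) = {λ, a, d, h}.
FIRST(B): from B→S we get {λ, a, d, h}; from B→L a S we get {a, h}; from B→λ we get {λ}. So FIRST(B) = {λ, a, d, h}.
FOLLOW(S) includes $ since S is the start symbol.
FOLLOW(L): in B→L a S, L is followed by a S with FIRST {a}. Thus FOLLOW(L) = {a}.
FOLLOW(B): in S→B B d (occurrence 1), B is followed by B d with FIRST {a, d, h}; in S→B B d (occurrence 2), B is followed by d with FIRST {d}. Thus FOLLOW(B) = {a, d, h}.
FOLLOW(S): in B→S, the suffix after S is empty, so FOLLOW(S) ⊇ FOLLOW(B) = {a, d, h}; in B→L a S, the suffix after S is empty, so FOLLOW(S) ⊇ FOLLOW(B) = {a, d, h}. Thus FOLLOW(S) = {$, a, d, h}.

{$, a, d, h}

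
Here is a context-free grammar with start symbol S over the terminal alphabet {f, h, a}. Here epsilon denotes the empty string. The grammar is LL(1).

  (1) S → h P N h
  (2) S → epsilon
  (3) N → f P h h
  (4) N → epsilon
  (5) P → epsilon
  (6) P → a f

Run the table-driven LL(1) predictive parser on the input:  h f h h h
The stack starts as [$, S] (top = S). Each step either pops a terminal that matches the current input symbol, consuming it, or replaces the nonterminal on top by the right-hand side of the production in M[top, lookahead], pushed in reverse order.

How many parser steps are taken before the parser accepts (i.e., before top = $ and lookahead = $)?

9

step 1: stack=$ S  input=h f h h h $  — expand S → h P N h
step 2: stack=$ h N P h  input=h f h h h $  — match h
step 3: stack=$ h N P  input=f h h h $  — expand P → epsilon
step 4: stack=$ h N  input=f h h h $  — expand N → f P h h
step 5: stack=$ h h h P f  input=f h h h $  — match f
step 6: stack=$ h h h P  input=h h h $  — expand P → epsilon
step 7: stack=$ h h h  input=h h h $  — match h
step 8: stack=$ h h  input=h h $  — match h
step 9: stack=$ h  input=h $  — match h
Accept reached after 9 steps.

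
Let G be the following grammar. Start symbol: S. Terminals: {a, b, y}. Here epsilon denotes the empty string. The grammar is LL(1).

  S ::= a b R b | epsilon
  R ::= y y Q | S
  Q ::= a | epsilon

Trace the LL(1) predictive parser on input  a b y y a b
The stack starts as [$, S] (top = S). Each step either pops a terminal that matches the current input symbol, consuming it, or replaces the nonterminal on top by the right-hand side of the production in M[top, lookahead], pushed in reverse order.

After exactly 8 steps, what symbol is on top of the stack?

b

     Stack      Input          Action
  1  $ S        a b y y a b $  expand S ::= a b R b
  2  $ b R b a  a b y y a b $  match a
  3  $ b R b    b y y a b $    match b
  4  $ b R      y y a b $      expand R ::= y y Q
  5  $ b Q y y  y y a b $      match y
  6  $ b Q y    y a b $        match y
  7  $ b Q      a b $          expand Q ::= a
  8  $ b a      a b $          match a
Stack after step 8: $ b (top = b).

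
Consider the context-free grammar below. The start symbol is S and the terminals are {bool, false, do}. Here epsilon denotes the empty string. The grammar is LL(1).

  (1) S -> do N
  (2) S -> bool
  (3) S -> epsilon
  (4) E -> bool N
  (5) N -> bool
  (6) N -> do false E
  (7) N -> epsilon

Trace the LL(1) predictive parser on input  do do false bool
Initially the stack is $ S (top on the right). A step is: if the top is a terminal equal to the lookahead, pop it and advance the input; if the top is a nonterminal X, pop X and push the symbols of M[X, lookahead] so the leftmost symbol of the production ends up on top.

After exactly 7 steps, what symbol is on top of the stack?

N

     Stack         Input               Action
  1  $ S           do do false bool $  expand S -> do N
  2  $ N do        do do false bool $  match do
  3  $ N           do false bool $     expand N -> do false E
  4  $ E false do  do false bool $     match do
  5  $ E false     false bool $        match false
  6  $ E           bool $              expand E -> bool N
  7  $ N bool      bool $              match bool
Stack after step 7: $ N (top = N).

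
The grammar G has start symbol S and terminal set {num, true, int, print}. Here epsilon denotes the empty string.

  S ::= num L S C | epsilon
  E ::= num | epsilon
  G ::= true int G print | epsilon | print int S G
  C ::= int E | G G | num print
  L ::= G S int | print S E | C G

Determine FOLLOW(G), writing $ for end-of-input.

{$, int, num, print, true}

FIRST(S): from S::=num L S C we get {num}; from S::=epsilon we get {epsilon}. So FIRST(S) = {epsilon, num}.
FIRST(E): from E::=num we get {num}; from E::=epsilon we get {epsilon}. So FIRST(E) = {epsilon, num}.
FIRST(G): from G::=true int G print we get {true}; from G::=epsilon we get {epsilon}; from G::=print int S G we get {print}. So FIRST(G) = {epsilon, print, true}.
FIRST(C): from C::=int E we get {int}; from C::=G G we get {epsilon, print, true}; from C::=num print we get {num}. So FIRST(C) = {epsilon, int, num, print, true}.
FIRST(L): from L::=G S int we get {int, num, print, true}; from L::=print S E we get {print}; from L::=C G we get {epsilon, int, num, print, true}. So FIRST(L) = {epsilon, int, num, print, true}.
FOLLOW(S) includes $ since S is the start symbol.
FOLLOW(S): in S::=num L S C, S is followed by C with FIRST {epsilon, int, num, print, true}; in S::=num L S C, the suffix after S is nullable (adds nothing new); in G::=print int S G, S is followed by G with FIRST {epsilon, print, true}; in G::=print int S G, the suffix after S is nullable, so FOLLOW(S) ⊇ FOLLOW(G) = {$, int, num, print, true}; in L::=G S int, S is followed by int with FIRST {int}; in L::=print S E, S is followed by E with FIRST {epsilon, num}; in L::=print S E, the suffix after S is nullable, so FOLLOW(S) ⊇ FOLLOW(L) = {$, int, num, print, true}. Thus FOLLOW(S) = {$, int, num, print, true}.
FOLLOW(L): in S::=num L S C, L is followed by S C with FIRST {epsilon, int, num, print, true}; in S::=num L S C, the suffix after L is nullable, so FOLLOW(L) ⊇ FOLLOW(S) = {$, int, num, print, true}. Thus FOLLOW(L) = {$, int, num, print, true}.
FOLLOW(C): in S::=num L S C, the suffix after C is empty, so FOLLOW(C) ⊇ FOLLOW(S) = {$, int, num, print, true}; in L::=C G, C is followed by G with FIRST {epsilon, print, true}; in L::=C G, the suffix after C is nullable, so FOLLOW(C) ⊇ FOLLOW(L) = {$, int, num, print, true}. Thus FOLLOW(C) = {$, int, num, print, true}.
FOLLOW(E): in C::=int E, the suffix after E is empty, so FOLLOW(E) ⊇ FOLLOW(C) = {$, int, num, print, true}; in L::=print S E, the suffix after E is empty, so FOLLOW(E) ⊇ FOLLOW(L) = {$, int, num, print, true}. Thus FOLLOW(E) = {$, int, num, print, true}.
FOLLOW(G): in G::=true int G print, G is followed by print with FIRST {print}; in G::=print int S G, the suffix after G is empty (adds nothing new); in C::=G G (occurrence 1), G is followed by G with FIRST {epsilon, print, true}; in C::=G G (occurrence 1), the suffix after G is nullable, so FOLLOW(G) ⊇ FOLLOW(C) = {$, int, num, print, true}; in C::=G G (occurrence 2), the suffix after G is empty, so FOLLOW(G) ⊇ FOLLOW(C) = {$, int, num, print, true}; in L::=G S int, G is followed by S int with FIRST {int, num}; in L::=C G, the suffix after G is empty, so FOLLOW(G) ⊇ FOLLOW(L) = {$, int, num, print, true}. Thus FOLLOW(G) = {$, int, num, print, true}.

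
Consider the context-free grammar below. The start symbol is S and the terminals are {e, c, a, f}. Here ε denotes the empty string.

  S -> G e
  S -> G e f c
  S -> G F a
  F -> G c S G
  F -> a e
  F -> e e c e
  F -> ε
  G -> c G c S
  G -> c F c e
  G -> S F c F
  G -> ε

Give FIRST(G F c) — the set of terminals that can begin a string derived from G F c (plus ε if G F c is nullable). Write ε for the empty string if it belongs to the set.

FIRST(S): from S->G e we get {a, c, e}; from S->G e f c we get {a, c, e}; from S->G F a we get {a, c, e}. So FIRST(S) = {a, c, e}.
FIRST(G): from G->c G c S we get {c}; from G->c F c e we get {c}; from G->S F c F we get {a, c, e}; from G->ε we get {ε}. So FIRST(G) = {ε, a, c, e}.
FIRST(F): from F->G c S G we get {a, c, e}; from F->a e we get {a}; from F->e e c e we get {e}; from F->ε we get {ε}. So FIRST(F) = {ε, a, c, e}.
FIRST(G F c): take FIRST of each symbol in turn, carrying on past any symbol whose FIRST contains ε; result {a, c, e}.

{a, c, e}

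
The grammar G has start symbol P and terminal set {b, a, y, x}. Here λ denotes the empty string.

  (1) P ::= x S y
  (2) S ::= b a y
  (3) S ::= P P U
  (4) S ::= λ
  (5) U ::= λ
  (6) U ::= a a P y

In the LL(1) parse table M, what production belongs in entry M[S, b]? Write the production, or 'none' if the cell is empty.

FIRST(P): from P::=x S y we get {x}. So FIRST(P) = {x}.
FIRST(U): from U::=λ we get {λ}; from U::=a a P y we get {a}. So FIRST(U) = {λ, a}.
FIRST(S): from S::=b a y we get {b}; from S::=P P U we get {x}; from S::=λ we get {λ}. So FIRST(S) = {λ, b, x}.
FOLLOW(P) includes $ since P is the start symbol.
FOLLOW(S): in P::=x S y, S is followed by y with FIRST {y}. Thus FOLLOW(S) = {y}.
For S ::= b a y: FIRST(b a y) = {b}, so it goes in M[S, t] for t ∈ {b}.
For S ::= P P U: FIRST(P P U) = {x}, so it goes in M[S, t] for t ∈ {x}.
For S ::= λ: FIRST(λ) = {λ}, so it goes in M[S, t] for t ∈ {}; since λ ∈ FIRST, also for every t ∈ FOLLOW(S) = {y}.

S ::= b a y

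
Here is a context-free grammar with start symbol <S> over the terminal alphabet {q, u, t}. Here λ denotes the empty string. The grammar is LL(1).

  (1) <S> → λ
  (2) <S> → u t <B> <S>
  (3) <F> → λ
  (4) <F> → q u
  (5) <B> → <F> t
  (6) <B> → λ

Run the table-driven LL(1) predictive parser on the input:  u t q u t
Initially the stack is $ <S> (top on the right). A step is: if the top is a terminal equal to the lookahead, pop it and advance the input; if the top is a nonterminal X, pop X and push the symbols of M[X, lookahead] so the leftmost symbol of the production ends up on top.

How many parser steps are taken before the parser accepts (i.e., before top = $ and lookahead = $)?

9

step 1: stack=$ <S>  input=u t q u t $  — expand <S> → u t <B> <S>
step 2: stack=$ <S> <B> t u  input=u t q u t $  — match u
step 3: stack=$ <S> <B> t  input=t q u t $  — match t
step 4: stack=$ <S> <B>  input=q u t $  — expand <B> → <F> t
step 5: stack=$ <S> t <F>  input=q u t $  — expand <F> → q u
step 6: stack=$ <S> t u q  input=q u t $  — match q
step 7: stack=$ <S> t u  input=u t $  — match u
step 8: stack=$ <S> t  input=t $  — match t
step 9: stack=$ <S>  input=$  — expand <S> → λ
Accept reached after 9 steps.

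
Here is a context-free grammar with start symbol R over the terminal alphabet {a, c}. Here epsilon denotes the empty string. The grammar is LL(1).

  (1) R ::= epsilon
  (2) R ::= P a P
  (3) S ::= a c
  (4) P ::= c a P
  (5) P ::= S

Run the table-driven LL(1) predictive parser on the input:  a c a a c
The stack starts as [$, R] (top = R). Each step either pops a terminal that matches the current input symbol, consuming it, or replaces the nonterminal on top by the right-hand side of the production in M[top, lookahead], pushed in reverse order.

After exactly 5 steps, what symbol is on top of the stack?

step 1: stack=$ R  input=a c a a c $  — expand R ::= P a P
step 2: stack=$ P a P  input=a c a a c $  — expand P ::= S
step 3: stack=$ P a S  input=a c a a c $  — expand S ::= a c
step 4: stack=$ P a c a  input=a c a a c $  — match a
step 5: stack=$ P a c  input=c a a c $  — match c
Stack after step 5: $ P a (top = a).

a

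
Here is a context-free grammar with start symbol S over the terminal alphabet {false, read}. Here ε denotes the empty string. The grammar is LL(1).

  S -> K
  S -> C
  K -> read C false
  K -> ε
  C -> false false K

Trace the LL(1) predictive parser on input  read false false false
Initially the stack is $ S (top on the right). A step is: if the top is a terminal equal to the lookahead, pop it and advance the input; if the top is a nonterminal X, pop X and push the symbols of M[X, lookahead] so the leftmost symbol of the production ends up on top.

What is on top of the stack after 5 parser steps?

false

step 1: stack=$ S  input=read false false false $  — expand S -> K
step 2: stack=$ K  input=read false false false $  — expand K -> read C false
step 3: stack=$ false C read  input=read false false false $  — match read
step 4: stack=$ false C  input=false false false $  — expand C -> false false K
step 5: stack=$ false K false false  input=false false false $  — match false
Stack after step 5: $ false K false (top = false).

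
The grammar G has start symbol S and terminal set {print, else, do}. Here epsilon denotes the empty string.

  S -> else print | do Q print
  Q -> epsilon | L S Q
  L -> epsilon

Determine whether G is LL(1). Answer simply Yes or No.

Yes

FIRST(S) = {do, else}
FIRST(Q) = {epsilon, do, else}
FIRST(L) = {epsilon}
FOLLOW(S) = {$, do, else, print}
FOLLOW(Q) = {print}
FOLLOW(L) = {do, else}
Each cell of M receives at most one production.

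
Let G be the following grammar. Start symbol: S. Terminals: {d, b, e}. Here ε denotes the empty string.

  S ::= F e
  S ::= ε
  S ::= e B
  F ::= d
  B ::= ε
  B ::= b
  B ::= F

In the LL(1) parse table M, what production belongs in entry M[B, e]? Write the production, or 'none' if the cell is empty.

none

FIRST(F) = {d}
FIRST(S) = {ε, d, e}  (via F e)
FIRST(B) = {ε, b, d}  (via F)
FOLLOW(S) includes $ since S is the start symbol.
FOLLOW(S): S appears on no right-hand side. Thus FOLLOW(S) = {$}.
FOLLOW(B): in S::=e B, the suffix after B is empty, so FOLLOW(B) ⊇ FOLLOW(S) = {$}. Thus FOLLOW(B) = {$}.
For B ::= ε: FIRST(ε) = {ε}, so it goes in M[B, t] for t ∈ {}; since ε ∈ FIRST, also for every t ∈ FOLLOW(B) = {$}.
For B ::= b: FIRST(b) = {b}, so it goes in M[B, t] for t ∈ {b}.
For B ::= F: FIRST(F) = {d}, so it goes in M[B, t] for t ∈ {d}.
None of these place a production in M[B, e].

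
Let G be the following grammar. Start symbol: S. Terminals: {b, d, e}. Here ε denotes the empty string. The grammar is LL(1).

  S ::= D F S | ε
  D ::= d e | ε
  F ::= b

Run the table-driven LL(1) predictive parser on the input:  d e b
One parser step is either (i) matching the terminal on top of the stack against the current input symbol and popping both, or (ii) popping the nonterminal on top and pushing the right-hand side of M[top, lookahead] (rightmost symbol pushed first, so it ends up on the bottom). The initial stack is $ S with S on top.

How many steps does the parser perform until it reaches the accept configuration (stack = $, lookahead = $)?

     Stack      Input    Action
  1  $ S        d e b $  expand S ::= D F S
  2  $ S F D    d e b $  expand D ::= d e
  3  $ S F e d  d e b $  match d
  4  $ S F e    e b $    match e
  5  $ S F      b $      expand F ::= b
  6  $ S b      b $      match b
  7  $ S        $        expand S ::= ε
Accept reached after 7 steps.

7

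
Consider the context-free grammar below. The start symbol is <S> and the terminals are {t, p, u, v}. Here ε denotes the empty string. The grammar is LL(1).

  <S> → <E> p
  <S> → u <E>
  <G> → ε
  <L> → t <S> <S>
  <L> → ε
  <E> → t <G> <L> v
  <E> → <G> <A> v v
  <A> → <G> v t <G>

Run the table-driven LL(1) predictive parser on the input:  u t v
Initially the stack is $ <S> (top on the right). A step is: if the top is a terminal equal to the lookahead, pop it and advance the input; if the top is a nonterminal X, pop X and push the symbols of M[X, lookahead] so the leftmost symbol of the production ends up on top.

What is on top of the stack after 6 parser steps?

v

     Stack          Input    Action
  1  $ <S>          u t v $  expand <S> → u <E>
  2  $ <E> u        u t v $  match u
  3  $ <E>          t v $    expand <E> → t <G> <L> v
  4  $ v <L> <G> t  t v $    match t
  5  $ v <L> <G>    v $      expand <G> → ε
  6  $ v <L>        v $      expand <L> → ε
Stack after step 6: $ v (top = v).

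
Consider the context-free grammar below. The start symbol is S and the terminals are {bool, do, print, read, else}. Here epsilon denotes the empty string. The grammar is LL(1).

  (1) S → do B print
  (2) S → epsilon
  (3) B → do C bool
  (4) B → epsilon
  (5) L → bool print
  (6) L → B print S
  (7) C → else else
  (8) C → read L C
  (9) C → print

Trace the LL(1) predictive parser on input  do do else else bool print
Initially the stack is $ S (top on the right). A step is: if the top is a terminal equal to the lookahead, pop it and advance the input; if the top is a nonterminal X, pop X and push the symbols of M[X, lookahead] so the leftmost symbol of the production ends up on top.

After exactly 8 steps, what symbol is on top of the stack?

     Stack                   Input                         Action
  1  $ S                     do do else else bool print $  expand S → do B print
  2  $ print B do            do do else else bool print $  match do
  3  $ print B               do else else bool print $     expand B → do C bool
  4  $ print bool C do       do else else bool print $     match do
  5  $ print bool C          else else bool print $        expand C → else else
  6  $ print bool else else  else else bool print $        match else
  7  $ print bool else       else bool print $             match else
  8  $ print bool            bool print $                  match bool
Stack after step 8: $ print (top = print).

print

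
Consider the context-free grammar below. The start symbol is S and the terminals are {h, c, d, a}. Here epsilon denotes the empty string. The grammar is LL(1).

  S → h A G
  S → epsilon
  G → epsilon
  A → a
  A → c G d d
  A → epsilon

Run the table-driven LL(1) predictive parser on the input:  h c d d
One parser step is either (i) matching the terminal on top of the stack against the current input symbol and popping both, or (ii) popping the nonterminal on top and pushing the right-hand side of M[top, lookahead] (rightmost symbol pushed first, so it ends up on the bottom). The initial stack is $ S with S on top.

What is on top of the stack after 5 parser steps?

     Stack        Input      Action
  1  $ S          h c d d $  expand S → h A G
  2  $ G A h      h c d d $  match h
  3  $ G A        c d d $    expand A → c G d d
  4  $ G d d G c  c d d $    match c
  5  $ G d d G    d d $      expand G → epsilon
Stack after step 5: $ G d d (top = d).

d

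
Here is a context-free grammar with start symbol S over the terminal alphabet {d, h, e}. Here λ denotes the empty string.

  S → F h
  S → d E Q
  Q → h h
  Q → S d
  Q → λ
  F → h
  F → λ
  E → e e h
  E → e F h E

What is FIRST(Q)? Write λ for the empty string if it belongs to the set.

{λ, d, h}

FIRST(F) = {λ, h}
FIRST(E) = {e}
FIRST(S) = {d, h}  (via F h)
FIRST(Q) = {λ, d, h}  (via S d)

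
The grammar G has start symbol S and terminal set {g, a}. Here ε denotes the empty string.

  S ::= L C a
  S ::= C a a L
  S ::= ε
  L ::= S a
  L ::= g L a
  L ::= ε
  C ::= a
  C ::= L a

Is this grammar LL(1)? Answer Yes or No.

FIRST(S) = {ε, a, g}
FIRST(L) = {ε, a, g}
FIRST(C) = {a, g}
FOLLOW(S) = {$, a}
FOLLOW(L) = {$, a, g}
FOLLOW(C) = {a}
Cell M[C, a] receives both C ::= a and C ::= L a — the grammar is not LL(1).

No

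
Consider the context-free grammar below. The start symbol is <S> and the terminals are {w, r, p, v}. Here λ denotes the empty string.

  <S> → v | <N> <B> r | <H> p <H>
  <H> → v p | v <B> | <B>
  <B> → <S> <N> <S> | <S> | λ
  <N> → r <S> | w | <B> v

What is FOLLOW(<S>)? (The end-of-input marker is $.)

FIRST(<S>) = {p, r, v, w}  (via <N> <B> r, <H> p <H>)
FIRST(<B>) = {λ, p, r, v, w}  (via <S> <N> <S>, <S>)
FIRST(<H>) = {λ, p, r, v, w}  (via <B>)
FIRST(<N>) = {p, r, v, w}  (via <B> v)
FOLLOW(<S>) includes $ since <S> is the start symbol.
FOLLOW(<N>): in <S>→<N> <B> r, <N> is followed by <B> r with FIRST {p, r, v, w}; in <B>→<S> <N> <S>, <N> is followed by <S> with FIRST {p, r, v, w}. Thus FOLLOW(<N>) = {p, r, v, w}.
FOLLOW(<S>): in <B>→<S> <N> <S> (occurrence 1), <S> is followed by <N> <S> with FIRST {p, r, v, w}; in <B>→<S> <N> <S> (occurrence 2), the suffix after <S> is empty, so FOLLOW(<S>) ⊇ FOLLOW(<B>) = {$, p, r, v, w}; in <B>→<S>, the suffix after <S> is empty, so FOLLOW(<S>) ⊇ FOLLOW(<B>) = {$, p, r, v, w}; in <N>→r <S>, the suffix after <S> is empty, so FOLLOW(<S>) ⊇ FOLLOW(<N>) = {p, r, v, w}. Thus FOLLOW(<S>) = {$, p, r, v, w}.
FOLLOW(<H>): in <S>→<H> p <H> (occurrence 1), <H> is followed by p <H> with FIRST {p}; in <S>→<H> p <H> (occurrence 2), the suffix after <H> is empty, so FOLLOW(<H>) ⊇ FOLLOW(<S>) = {$, p, r, v, w}. Thus FOLLOW(<H>) = {$, p, r, v, w}.
FOLLOW(<B>): in <S>→<N> <B> r, <B> is followed by r with FIRST {r}; in <H>→v <B>, the suffix after <B> is empty, so FOLLOW(<B>) ⊇ FOLLOW(<H>) = {$, p, r, v, w}; in <H>→<B>, the suffix after <B> is empty, so FOLLOW(<B>) ⊇ FOLLOW(<H>) = {$, p, r, v, w}; in <N>→<B> v, <B> is followed by v with FIRST {v}. Thus FOLLOW(<B>) = {$, p, r, v, w}.

{$, p, r, v, w}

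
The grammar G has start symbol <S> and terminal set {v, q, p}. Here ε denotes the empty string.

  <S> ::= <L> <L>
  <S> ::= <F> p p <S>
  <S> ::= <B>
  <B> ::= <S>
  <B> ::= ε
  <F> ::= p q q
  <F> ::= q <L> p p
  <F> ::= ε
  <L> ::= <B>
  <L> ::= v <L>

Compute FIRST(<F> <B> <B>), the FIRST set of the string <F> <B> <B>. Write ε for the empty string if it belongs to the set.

FIRST(<F>) = {ε, p, q}
FIRST(<S>) = {ε, p, q, v}  (via <L> <L>, <F> p p <S>, <B>)
FIRST(<B>) = {ε, p, q, v}  (via <S>)
FIRST(<L>) = {ε, p, q, v}  (via <B>)
FIRST(<F> <B> <B>): take FIRST of each symbol in turn, carrying on past any symbol whose FIRST contains ε; result {ε, p, q, v}.

{ε, p, q, v}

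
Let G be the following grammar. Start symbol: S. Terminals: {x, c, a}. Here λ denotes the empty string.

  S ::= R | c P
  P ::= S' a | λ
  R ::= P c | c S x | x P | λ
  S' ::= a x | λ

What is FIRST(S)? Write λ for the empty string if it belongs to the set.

{λ, a, c, x}

FIRST(S') = {λ, a}
FIRST(P) = {λ, a}  (via S' a)
FIRST(R) = {λ, a, c, x}  (via P c)
FIRST(S) = {λ, a, c, x}  (via R)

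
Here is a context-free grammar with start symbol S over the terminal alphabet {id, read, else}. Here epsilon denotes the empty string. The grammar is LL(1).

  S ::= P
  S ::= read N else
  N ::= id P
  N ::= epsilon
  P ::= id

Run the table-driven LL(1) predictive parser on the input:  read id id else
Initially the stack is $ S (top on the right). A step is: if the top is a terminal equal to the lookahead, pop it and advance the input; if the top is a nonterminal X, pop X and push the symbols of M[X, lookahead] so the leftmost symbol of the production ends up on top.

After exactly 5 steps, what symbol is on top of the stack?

id

step 1: stack=$ S  input=read id id else $  — expand S ::= read N else
step 2: stack=$ else N read  input=read id id else $  — match read
step 3: stack=$ else N  input=id id else $  — expand N ::= id P
step 4: stack=$ else P id  input=id id else $  — match id
step 5: stack=$ else P  input=id else $  — expand P ::= id
Stack after step 5: $ else id (top = id).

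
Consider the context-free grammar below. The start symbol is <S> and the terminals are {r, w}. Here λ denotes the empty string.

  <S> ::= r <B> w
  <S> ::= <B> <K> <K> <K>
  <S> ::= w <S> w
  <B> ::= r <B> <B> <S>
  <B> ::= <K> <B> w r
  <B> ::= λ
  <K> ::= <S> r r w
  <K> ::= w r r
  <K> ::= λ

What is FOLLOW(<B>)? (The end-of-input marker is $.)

{$, r, w}

FIRST(<S>): from <S>::=r <B> w we get {r}; from <S>::=<B> <K> <K> <K> we get {λ, r, w}; from <S>::=w <S> w we get {w}. So FIRST(<S>) = {λ, r, w}.
FIRST(<K>): from <K>::=<S> r r w we get {r, w}; from <K>::=w r r we get {w}; from <K>::=λ we get {λ}. So FIRST(<K>) = {λ, r, w}.
FIRST(<B>): from <B>::=r <B> <B> <S> we get {r}; from <B>::=<K> <B> w r we get {r, w}; from <B>::=λ we get {λ}. So FIRST(<B>) = {λ, r, w}.
FOLLOW(<S>) includes $ since <S> is the start symbol.
FOLLOW(<S>): in <S>::=w <S> w, <S> is followed by w with FIRST {w}; in <B>::=r <B> <B> <S>, the suffix after <S> is empty, so FOLLOW(<S>) ⊇ FOLLOW(<B>) = {$, r, w}; in <K>::=<S> r r w, <S> is followed by r r w with FIRST {r}. Thus FOLLOW(<S>) = {$, r, w}.
FOLLOW(<B>): in <S>::=r <B> w, <B> is followed by w with FIRST {w}; in <S>::=<B> <K> <K> <K>, <B> is followed by <K> <K> <K> with FIRST {λ, r, w}; in <S>::=<B> <K> <K> <K>, the suffix after <B> is nullable, so FOLLOW(<B>) ⊇ FOLLOW(<S>) = {$, r, w}; in <B>::=r <B> <B> <S> (occurrence 1), <B> is followed by <B> <S> with FIRST {λ, r, w}; in <B>::=r <B> <B> <S> (occurrence 1), the suffix after <B> is nullable (adds nothing new); in <B>::=r <B> <B> <S> (occurrence 2), <B> is followed by <S> with FIRST {λ, r, w}; in <B>::=r <B> <B> <S> (occurrence 2), the suffix after <B> is nullable (adds nothing new); in <B>::=<K> <B> w r, <B> is followed by w r with FIRST {w}. Thus FOLLOW(<B>) = {$, r, w}.
FOLLOW(<K>): in <S>::=<B> <K> <K> <K> (occurrence 1), <K> is followed by <K> <K> with FIRST {λ, r, w}; in <S>::=<B> <K> <K> <K> (occurrence 1), the suffix after <K> is nullable, so FOLLOW(<K>) ⊇ FOLLOW(<S>) = {$, r, w}; in <S>::=<B> <K> <K> <K> (occurrence 2), <K> is followed by <K> with FIRST {λ, r, w}; in <S>::=<B> <K> <K> <K> (occurrence 2), the suffix after <K> is nullable, so FOLLOW(<K>) ⊇ FOLLOW(<S>) = {$, r, w}; in <S>::=<B> <K> <K> <K> (occurrence 3), the suffix after <K> is empty, so FOLLOW(<K>) ⊇ FOLLOW(<S>) = {$, r, w}; in <B>::=<K> <B> w r, <K> is followed by <B> w r with FIRST {r, w}. Thus FOLLOW(<K>) = {$, r, w}.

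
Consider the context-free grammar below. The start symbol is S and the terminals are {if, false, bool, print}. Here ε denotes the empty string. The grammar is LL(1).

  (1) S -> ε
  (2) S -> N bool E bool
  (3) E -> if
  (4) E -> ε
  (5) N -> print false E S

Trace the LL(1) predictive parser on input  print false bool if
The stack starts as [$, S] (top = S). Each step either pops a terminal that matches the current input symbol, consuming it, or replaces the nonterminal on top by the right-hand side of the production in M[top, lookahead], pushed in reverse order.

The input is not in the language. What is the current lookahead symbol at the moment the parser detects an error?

step 1: stack=$ S  input=print false bool if $  — expand S -> N bool E bool
step 2: stack=$ bool E bool N  input=print false bool if $  — expand N -> print false E S
step 3: stack=$ bool E bool S E false print  input=print false bool if $  — match print
step 4: stack=$ bool E bool S E false  input=false bool if $  — match false
step 5: stack=$ bool E bool S E  input=bool if $  — expand E -> ε
step 6: stack=$ bool E bool S  input=bool if $  — expand S -> ε
step 7: stack=$ bool E bool  input=bool if $  — match bool
step 8: stack=$ bool E  input=if $  — expand E -> if
step 9: stack=$ bool if  input=if $  — match if
step 10: stack=$ bool  input=$  — error: top is terminal bool but lookahead is $

$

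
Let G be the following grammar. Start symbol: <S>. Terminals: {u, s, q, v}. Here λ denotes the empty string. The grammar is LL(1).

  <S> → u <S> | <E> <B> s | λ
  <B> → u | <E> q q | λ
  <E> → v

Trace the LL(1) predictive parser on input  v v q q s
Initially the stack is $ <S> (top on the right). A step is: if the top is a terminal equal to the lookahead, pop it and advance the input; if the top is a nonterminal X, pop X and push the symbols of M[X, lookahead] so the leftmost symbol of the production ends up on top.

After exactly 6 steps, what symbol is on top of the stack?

q

     Stack        Input        Action
  1  $ <S>        v v q q s $  expand <S> → <E> <B> s
  2  $ s <B> <E>  v v q q s $  expand <E> → v
  3  $ s <B> v    v v q q s $  match v
  4  $ s <B>      v q q s $    expand <B> → <E> q q
  5  $ s q q <E>  v q q s $    expand <E> → v
  6  $ s q q v    v q q s $    match v
Stack after step 6: $ s q q (top = q).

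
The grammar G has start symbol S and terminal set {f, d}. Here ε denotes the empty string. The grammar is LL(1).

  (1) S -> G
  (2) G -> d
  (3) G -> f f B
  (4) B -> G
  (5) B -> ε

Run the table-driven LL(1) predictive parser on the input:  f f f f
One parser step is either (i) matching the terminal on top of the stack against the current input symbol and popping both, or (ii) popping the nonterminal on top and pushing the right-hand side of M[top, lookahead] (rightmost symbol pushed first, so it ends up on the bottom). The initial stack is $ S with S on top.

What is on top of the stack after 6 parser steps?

step 1: stack=$ S  input=f f f f $  — expand S -> G
step 2: stack=$ G  input=f f f f $  — expand G -> f f B
step 3: stack=$ B f f  input=f f f f $  — match f
step 4: stack=$ B f  input=f f f $  — match f
step 5: stack=$ B  input=f f $  — expand B -> G
step 6: stack=$ G  input=f f $  — expand G -> f f B
Stack after step 6: $ B f f (top = f).

f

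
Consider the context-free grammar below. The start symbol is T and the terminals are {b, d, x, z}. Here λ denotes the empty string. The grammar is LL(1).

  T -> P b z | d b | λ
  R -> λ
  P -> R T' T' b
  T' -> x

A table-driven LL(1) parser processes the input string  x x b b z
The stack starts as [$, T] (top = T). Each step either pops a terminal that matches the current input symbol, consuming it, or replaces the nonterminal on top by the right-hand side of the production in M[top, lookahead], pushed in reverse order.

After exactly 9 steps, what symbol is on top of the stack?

z

     Stack            Input        Action
  1  $ T              x x b b z $  expand T -> P b z
  2  $ z b P          x x b b z $  expand P -> R T' T' b
  3  $ z b b T' T' R  x x b b z $  expand R -> λ
  4  $ z b b T' T'    x x b b z $  expand T' -> x
  5  $ z b b T' x     x x b b z $  match x
  6  $ z b b T'       x b b z $    expand T' -> x
  7  $ z b b x        x b b z $    match x
  8  $ z b b          b b z $      match b
  9  $ z b            b z $        match b
Stack after step 9: $ z (top = z).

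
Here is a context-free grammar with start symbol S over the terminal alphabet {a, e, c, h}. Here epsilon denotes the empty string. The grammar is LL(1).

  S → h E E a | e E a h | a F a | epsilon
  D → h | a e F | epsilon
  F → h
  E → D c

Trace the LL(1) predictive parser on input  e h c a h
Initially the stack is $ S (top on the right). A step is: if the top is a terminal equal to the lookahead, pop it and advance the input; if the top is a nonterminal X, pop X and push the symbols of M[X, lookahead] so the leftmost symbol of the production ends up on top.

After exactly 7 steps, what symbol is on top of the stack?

h

step 1: stack=$ S  input=e h c a h $  — expand S → e E a h
step 2: stack=$ h a E e  input=e h c a h $  — match e
step 3: stack=$ h a E  input=h c a h $  — expand E → D c
step 4: stack=$ h a c D  input=h c a h $  — expand D → h
step 5: stack=$ h a c h  input=h c a h $  — match h
step 6: stack=$ h a c  input=c a h $  — match c
step 7: stack=$ h a  input=a h $  — match a
Stack after step 7: $ h (top = h).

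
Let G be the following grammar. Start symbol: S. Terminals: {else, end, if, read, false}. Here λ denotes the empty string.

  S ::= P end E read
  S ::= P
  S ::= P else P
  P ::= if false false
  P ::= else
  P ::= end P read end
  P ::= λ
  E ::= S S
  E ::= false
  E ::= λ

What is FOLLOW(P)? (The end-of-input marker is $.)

{$, else, end, if, read}

FIRST(P): from P::=if false false we get {if}; from P::=else we get {else}; from P::=end P read end we get {end}; from P::=λ we get {λ}. So FIRST(P) = {λ, else, end, if}.
FIRST(S): from S::=P end E read we get {else, end, if}; from S::=P we get {λ, else, end, if}; from S::=P else P we get {else, end, if}. So FIRST(S) = {λ, else, end, if}.
FIRST(E): from E::=S S we get {λ, else, end, if}; from E::=false we get {false}; from E::=λ we get {λ}. So FIRST(E) = {λ, else, end, false, if}.
FOLLOW(S) includes $ since S is the start symbol.
FOLLOW(E): in S::=P end E read, E is followed by read with FIRST {read}. Thus FOLLOW(E) = {read}.
FOLLOW(S): in E::=S S (occurrence 1), S is followed by S with FIRST {λ, else, end, if}; in E::=S S (occurrence 1), the suffix after S is nullable, so FOLLOW(S) ⊇ FOLLOW(E) = {read}; in E::=S S (occurrence 2), the suffix after S is empty, so FOLLOW(S) ⊇ FOLLOW(E) = {read}. Thus FOLLOW(S) = {$, else, end, if, read}.
FOLLOW(P): in S::=P end E read, P is followed by end E read with FIRST {end}; in S::=P, the suffix after P is empty, so FOLLOW(P) ⊇ FOLLOW(S) = {$, else, end, if, read}; in S::=P else P (occurrence 1), P is followed by else P with FIRST {else}; in S::=P else P (occurrence 2), the suffix after P is empty, so FOLLOW(P) ⊇ FOLLOW(S) = {$, else, end, if, read}; in P::=end P read end, P is followed by read end with FIRST {read}. Thus FOLLOW(P) = {$, else, end, if, read}.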